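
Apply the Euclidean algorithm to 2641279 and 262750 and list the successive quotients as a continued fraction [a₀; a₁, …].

Run the Euclidean algorithm, recording each quotient:
⌊2641279/262750⌋ = 10, remainder 13779
⌊262750/13779⌋ = 19, remainder 949
⌊13779/949⌋ = 14, remainder 493
⌊949/493⌋ = 1, remainder 456
⌊493/456⌋ = 1, remainder 37
⌊456/37⌋ = 12, remainder 12
⌊37/12⌋ = 3, remainder 1
⌊12/1⌋ = 12, remainder 0

[10; 19, 14, 1, 1, 12, 3, 12]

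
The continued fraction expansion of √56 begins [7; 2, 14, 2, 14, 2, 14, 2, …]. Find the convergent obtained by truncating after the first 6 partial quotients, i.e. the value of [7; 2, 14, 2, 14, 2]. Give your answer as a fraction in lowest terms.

13455/1798

a_0 = 7: 7/1
a_1 = 2: 15/2
a_2 = 14: 217/29
a_3 = 2: 449/60
a_4 = 14: 6503/869
a_5 = 2: 13455/1798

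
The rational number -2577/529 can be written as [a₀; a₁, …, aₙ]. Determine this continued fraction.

⌊-2577/529⌋ = -5, remainder 68
⌊529/68⌋ = 7, remainder 53
⌊68/53⌋ = 1, remainder 15
⌊53/15⌋ = 3, remainder 8
⌊15/8⌋ = 1, remainder 7
⌊8/7⌋ = 1, remainder 1
⌊7/1⌋ = 7, remainder 0

[-5; 7, 1, 3, 1, 1, 7]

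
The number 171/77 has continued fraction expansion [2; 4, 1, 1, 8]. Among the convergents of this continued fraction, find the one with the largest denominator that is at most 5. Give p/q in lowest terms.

11/5

List convergents until the denominator exceeds the bound:
a_0 = 2: 2/1  (≤ bound)
a_1 = 4: 9/4  (≤ bound)
a_2 = 1: 11/5  (≤ bound)
a_3 = 1: 20/9  (> 5, stop)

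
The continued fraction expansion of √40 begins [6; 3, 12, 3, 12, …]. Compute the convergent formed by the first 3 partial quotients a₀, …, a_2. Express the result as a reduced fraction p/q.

234/37

a_0 = 6: 6/1
a_1 = 3: 19/3
a_2 = 12: 234/37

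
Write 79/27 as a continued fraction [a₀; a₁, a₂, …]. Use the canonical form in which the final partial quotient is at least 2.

⌊79/27⌋ = 2, remainder 25
⌊27/25⌋ = 1, remainder 2
⌊25/2⌋ = 12, remainder 1
⌊2/1⌋ = 2, remainder 0

[2; 1, 12, 2]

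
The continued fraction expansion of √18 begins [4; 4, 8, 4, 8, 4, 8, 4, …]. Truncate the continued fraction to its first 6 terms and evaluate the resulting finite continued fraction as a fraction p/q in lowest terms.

19601/4620

a_0 = 4: 4/1
a_1 = 4: 17/4
a_2 = 8: 140/33
a_3 = 4: 577/136
a_4 = 8: 4756/1121
a_5 = 4: 19601/4620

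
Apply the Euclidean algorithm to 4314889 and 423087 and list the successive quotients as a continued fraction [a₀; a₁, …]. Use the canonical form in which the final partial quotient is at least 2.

Apply division with remainder until the remainder is 0:
4314889 ÷ 423087 → quotient 10, remainder 84019
423087 ÷ 84019 → quotient 5, remainder 2992
84019 ÷ 2992 → quotient 28, remainder 243
2992 ÷ 243 → quotient 12, remainder 76
243 ÷ 76 → quotient 3, remainder 15
76 ÷ 15 → quotient 5, remainder 1
15 ÷ 1 → quotient 15, remainder 0

[10; 5, 28, 12, 3, 5, 15]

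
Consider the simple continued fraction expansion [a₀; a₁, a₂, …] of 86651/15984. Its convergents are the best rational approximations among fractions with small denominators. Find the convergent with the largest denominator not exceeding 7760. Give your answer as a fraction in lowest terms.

40783/7523

a_0 = 5: 5/1  (≤ bound)
a_1 = 2: 11/2  (≤ bound)
a_2 = 2: 27/5  (≤ bound)
a_3 = 1: 38/7  (≤ bound)
a_4 = 2: 103/19  (≤ bound)
a_5 = 49: 5085/938  (≤ bound)
a_6 = 8: 40783/7523  (≤ bound)
a_7 = 2: 86651/15984  (> 7760, stop)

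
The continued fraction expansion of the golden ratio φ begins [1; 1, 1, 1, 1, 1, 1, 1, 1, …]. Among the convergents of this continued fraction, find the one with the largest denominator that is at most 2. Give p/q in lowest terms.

3/2

a_0 = 1: 1/1  (≤ bound)
a_1 = 1: 2/1  (≤ bound)
a_2 = 1: 3/2  (≤ bound)
a_3 = 1: 5/3  (> 2, stop)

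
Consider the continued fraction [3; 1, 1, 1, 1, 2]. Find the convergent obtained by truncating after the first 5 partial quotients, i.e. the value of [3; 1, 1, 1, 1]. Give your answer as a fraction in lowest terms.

Build up convergents one term at a time:
a_0 = 3: 3/1
a_1 = 1: 4/1
a_2 = 1: 7/2
a_3 = 1: 11/3
a_4 = 1: 18/5

18/5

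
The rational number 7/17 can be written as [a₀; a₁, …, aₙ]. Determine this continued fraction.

Repeatedly divide and take the remainder:
7 = 0·17 + 7, so a_0 = 0
17 = 2·7 + 3, so a_1 = 2
7 = 2·3 + 1, so a_2 = 2
3 = 3·1 + 0, so a_3 = 3

[0; 2, 2, 3]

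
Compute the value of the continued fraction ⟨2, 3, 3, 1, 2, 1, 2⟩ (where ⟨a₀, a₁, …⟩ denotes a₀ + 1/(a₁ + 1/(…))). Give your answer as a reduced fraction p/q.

309/134

Start with 2.
1 + 1/(2/1) = 1 + 1/2 = 3/2
2 + 1/(3/2) = 2 + 2/3 = 8/3
1 + 1/(8/3) = 1 + 3/8 = 11/8
3 + 1/(11/8) = 3 + 8/11 = 41/11
3 + 1/(41/11) = 3 + 11/41 = 134/41
2 + 1/(134/41) = 2 + 41/134 = 309/134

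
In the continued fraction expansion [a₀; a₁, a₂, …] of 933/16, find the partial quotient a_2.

Run the Euclidean algorithm, recording each quotient:
⌊933/16⌋ = 58, remainder 5
⌊16/5⌋ = 3, remainder 1
⌊5/1⌋ = 5, remainder 0

5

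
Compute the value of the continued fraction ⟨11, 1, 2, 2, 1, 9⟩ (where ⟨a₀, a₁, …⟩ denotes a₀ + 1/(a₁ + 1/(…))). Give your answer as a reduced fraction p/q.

Compute successive convergents:
a_0 = 11: 11/1
a_1 = 1: 12/1
a_2 = 2: 35/3
a_3 = 2: 82/7
a_4 = 1: 117/10
a_5 = 9: 1135/97

1135/97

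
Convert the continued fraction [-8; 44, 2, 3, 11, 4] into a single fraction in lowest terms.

Start with 4.
11 + 1/(4/1) = 11 + 1/4 = 45/4
3 + 1/(45/4) = 3 + 4/45 = 139/45
2 + 1/(139/45) = 2 + 45/139 = 323/139
44 + 1/(323/139) = 44 + 139/323 = 14351/323
-8 + 1/(14351/323) = -8 + 323/14351 = -114485/14351

-114485/14351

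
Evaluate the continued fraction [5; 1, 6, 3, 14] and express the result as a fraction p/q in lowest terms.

a_0 = 5: 5/1
a_1 = 1: 6/1
a_2 = 6: 41/7
a_3 = 3: 129/22
a_4 = 14: 1847/315

1847/315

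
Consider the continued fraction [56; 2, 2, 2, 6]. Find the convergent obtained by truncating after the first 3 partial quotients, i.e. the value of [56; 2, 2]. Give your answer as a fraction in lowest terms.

Start with 2.
2 + 1/(2/1) = 2 + 1/2 = 5/2
56 + 1/(5/2) = 56 + 2/5 = 282/5

282/5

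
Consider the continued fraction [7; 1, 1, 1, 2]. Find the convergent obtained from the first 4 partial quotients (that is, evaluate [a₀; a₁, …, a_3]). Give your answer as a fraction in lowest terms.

23/3

a_0 = 7: 7/1
a_1 = 1: 8/1
a_2 = 1: 15/2
a_3 = 1: 23/3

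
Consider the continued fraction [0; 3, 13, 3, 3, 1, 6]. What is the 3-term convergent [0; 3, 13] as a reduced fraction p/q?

13/40

Use the convergent recurrence hₖ = aₖ·hₖ₋₁ + hₖ₋₂ (and likewise for the denominators kₖ):
a_0 = 0: 0/1
a_1 = 3: 1/3
a_2 = 13: 13/40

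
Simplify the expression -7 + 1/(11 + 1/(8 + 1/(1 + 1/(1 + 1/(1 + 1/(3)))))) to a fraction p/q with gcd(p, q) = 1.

-7297/1056

Start with 3.
1 + 1/(3/1) = 1 + 1/3 = 4/3
1 + 1/(4/3) = 1 + 3/4 = 7/4
1 + 1/(7/4) = 1 + 4/7 = 11/7
8 + 1/(11/7) = 8 + 7/11 = 95/11
11 + 1/(95/11) = 11 + 11/95 = 1056/95
-7 + 1/(1056/95) = -7 + 95/1056 = -7297/1056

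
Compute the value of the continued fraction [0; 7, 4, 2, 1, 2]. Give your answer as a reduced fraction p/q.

35/253

Build up convergents one term at a time:
a_0 = 0: 0/1
a_1 = 7: 1/7
a_2 = 4: 4/29
a_3 = 2: 9/65
a_4 = 1: 13/94
a_5 = 2: 35/253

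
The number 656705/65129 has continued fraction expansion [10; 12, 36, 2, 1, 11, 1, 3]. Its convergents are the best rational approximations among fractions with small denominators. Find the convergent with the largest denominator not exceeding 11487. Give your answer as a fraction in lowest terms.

13219/1311

a_0 = 10: 10/1  (≤ bound)
a_1 = 12: 121/12  (≤ bound)
a_2 = 36: 4366/433  (≤ bound)
a_3 = 2: 8853/878  (≤ bound)
a_4 = 1: 13219/1311  (≤ bound)
a_5 = 11: 154262/15299  (> 11487, stop)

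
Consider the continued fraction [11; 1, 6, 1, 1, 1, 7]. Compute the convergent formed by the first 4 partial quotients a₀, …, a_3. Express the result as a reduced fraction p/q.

95/8

Starting at the tail and folding back:
Start with 1.
6 + 1/(1/1) = 6 + 1/1 = 7/1
1 + 1/(7/1) = 1 + 1/7 = 8/7
11 + 1/(8/7) = 11 + 7/8 = 95/8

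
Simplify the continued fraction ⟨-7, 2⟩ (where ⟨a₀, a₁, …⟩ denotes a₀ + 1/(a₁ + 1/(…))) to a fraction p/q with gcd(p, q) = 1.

-13/2

Collapse the nested fraction from the inside out:
Start with 2.
-7 + 1/(2/1) = -7 + 1/2 = -13/2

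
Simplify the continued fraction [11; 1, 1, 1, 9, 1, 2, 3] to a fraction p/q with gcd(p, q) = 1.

3625/311

Start with 3.
2 + 1/(3/1) = 2 + 1/3 = 7/3
1 + 1/(7/3) = 1 + 3/7 = 10/7
9 + 1/(10/7) = 9 + 7/10 = 97/10
1 + 1/(97/10) = 1 + 10/97 = 107/97
1 + 1/(107/97) = 1 + 97/107 = 204/107
1 + 1/(204/107) = 1 + 107/204 = 311/204
11 + 1/(311/204) = 11 + 204/311 = 3625/311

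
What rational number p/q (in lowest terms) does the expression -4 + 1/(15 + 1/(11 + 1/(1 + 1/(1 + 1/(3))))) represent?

-4807/1222

Collapse the nested fraction from the inside out:
Start with 3.
1 + 1/(3/1) = 1 + 1/3 = 4/3
1 + 1/(4/3) = 1 + 3/4 = 7/4
11 + 1/(7/4) = 11 + 4/7 = 81/7
15 + 1/(81/7) = 15 + 7/81 = 1222/81
-4 + 1/(1222/81) = -4 + 81/1222 = -4807/1222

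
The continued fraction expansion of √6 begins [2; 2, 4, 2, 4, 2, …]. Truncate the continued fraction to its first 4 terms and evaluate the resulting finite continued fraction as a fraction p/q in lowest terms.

Compute successive convergents:
a_0 = 2: 2/1
a_1 = 2: 5/2
a_2 = 4: 22/9
a_3 = 2: 49/20

49/20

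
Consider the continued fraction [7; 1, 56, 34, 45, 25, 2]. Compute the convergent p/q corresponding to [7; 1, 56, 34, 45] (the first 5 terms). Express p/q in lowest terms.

696965/87312

a_0 = 7: 7/1
a_1 = 1: 8/1
a_2 = 56: 455/57
a_3 = 34: 15478/1939
a_4 = 45: 696965/87312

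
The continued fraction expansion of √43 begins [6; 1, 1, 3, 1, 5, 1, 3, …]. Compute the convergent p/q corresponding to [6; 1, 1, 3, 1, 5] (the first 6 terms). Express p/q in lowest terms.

Start with 5.
1 + 1/(5/1) = 1 + 1/5 = 6/5
3 + 1/(6/5) = 3 + 5/6 = 23/6
1 + 1/(23/6) = 1 + 6/23 = 29/23
1 + 1/(29/23) = 1 + 23/29 = 52/29
6 + 1/(52/29) = 6 + 29/52 = 341/52

341/52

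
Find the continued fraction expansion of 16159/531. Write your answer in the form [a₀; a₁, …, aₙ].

16159 = 30·531 + 229, so a_0 = 30
531 = 2·229 + 73, so a_1 = 2
229 = 3·73 + 10, so a_2 = 3
73 = 7·10 + 3, so a_3 = 7
10 = 3·3 + 1, so a_4 = 3
3 = 3·1 + 0, so a_5 = 3

[30; 2, 3, 7, 3, 3]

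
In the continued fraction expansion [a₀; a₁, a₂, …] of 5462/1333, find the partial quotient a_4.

15

⌊5462/1333⌋ = 4, remainder 130
⌊1333/130⌋ = 10, remainder 33
⌊130/33⌋ = 3, remainder 31
⌊33/31⌋ = 1, remainder 2
⌊31/2⌋ = 15, remainder 1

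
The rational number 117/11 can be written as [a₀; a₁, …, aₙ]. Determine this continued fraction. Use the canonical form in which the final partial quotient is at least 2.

[10; 1, 1, 1, 3]

117 = 10·11 + 7, so a_0 = 10
11 = 1·7 + 4, so a_1 = 1
7 = 1·4 + 3, so a_2 = 1
4 = 1·3 + 1, so a_3 = 1
3 = 3·1 + 0, so a_4 = 3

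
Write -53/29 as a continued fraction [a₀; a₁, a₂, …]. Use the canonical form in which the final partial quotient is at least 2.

Apply division with remainder until the remainder is 0:
-53 = -2·29 + 5, so a_0 = -2
29 = 5·5 + 4, so a_1 = 5
5 = 1·4 + 1, so a_2 = 1
4 = 4·1 + 0, so a_3 = 4

[-2; 5, 1, 4]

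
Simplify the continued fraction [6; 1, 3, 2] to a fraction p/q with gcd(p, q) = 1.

Compute successive convergents:
a_0 = 6: 6/1
a_1 = 1: 7/1
a_2 = 3: 27/4
a_3 = 2: 61/9

61/9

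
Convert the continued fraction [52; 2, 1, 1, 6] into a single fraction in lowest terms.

Build up convergents one term at a time:
a_0 = 52: 52/1
a_1 = 2: 105/2
a_2 = 1: 157/3
a_3 = 1: 262/5
a_4 = 6: 1729/33

1729/33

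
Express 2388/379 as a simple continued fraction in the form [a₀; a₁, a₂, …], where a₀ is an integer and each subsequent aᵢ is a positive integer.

Run the Euclidean algorithm, recording each quotient:
2388 ÷ 379 → quotient 6, remainder 114
379 ÷ 114 → quotient 3, remainder 37
114 ÷ 37 → quotient 3, remainder 3
37 ÷ 3 → quotient 12, remainder 1
3 ÷ 1 → quotient 3, remainder 0

[6; 3, 3, 12, 3]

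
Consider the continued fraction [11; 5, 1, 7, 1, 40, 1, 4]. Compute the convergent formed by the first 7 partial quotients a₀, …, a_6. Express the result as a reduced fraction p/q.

24797/2220

a_0 = 11: 11/1
a_1 = 5: 56/5
a_2 = 1: 67/6
a_3 = 7: 525/47
a_4 = 1: 592/53
a_5 = 40: 24205/2167
a_6 = 1: 24797/2220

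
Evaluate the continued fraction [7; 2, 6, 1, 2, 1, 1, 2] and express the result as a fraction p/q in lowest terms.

Compute successive convergents:
a_0 = 7: 7/1
a_1 = 2: 15/2
a_2 = 6: 97/13
a_3 = 1: 112/15
a_4 = 2: 321/43
a_5 = 1: 433/58
a_6 = 1: 754/101
a_7 = 2: 1941/260

1941/260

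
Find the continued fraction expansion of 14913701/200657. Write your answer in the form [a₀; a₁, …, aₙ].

[74; 3, 12, 28, 1, 11, 2, 7]

Apply division with remainder until the remainder is 0:
⌊14913701/200657⌋ = 74, remainder 65083
⌊200657/65083⌋ = 3, remainder 5408
⌊65083/5408⌋ = 12, remainder 187
⌊5408/187⌋ = 28, remainder 172
⌊187/172⌋ = 1, remainder 15
⌊172/15⌋ = 11, remainder 7
⌊15/7⌋ = 2, remainder 1
⌊7/1⌋ = 7, remainder 0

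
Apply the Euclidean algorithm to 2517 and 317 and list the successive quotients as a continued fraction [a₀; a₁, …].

⌊2517/317⌋ = 7, remainder 298
⌊317/298⌋ = 1, remainder 19
⌊298/19⌋ = 15, remainder 13
⌊19/13⌋ = 1, remainder 6
⌊13/6⌋ = 2, remainder 1
⌊6/1⌋ = 6, remainder 0

[7; 1, 15, 1, 2, 6]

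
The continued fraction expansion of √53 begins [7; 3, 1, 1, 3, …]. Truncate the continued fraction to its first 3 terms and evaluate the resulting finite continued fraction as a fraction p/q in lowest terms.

Start with 1.
3 + 1/(1/1) = 3 + 1/1 = 4/1
7 + 1/(4/1) = 7 + 1/4 = 29/4

29/4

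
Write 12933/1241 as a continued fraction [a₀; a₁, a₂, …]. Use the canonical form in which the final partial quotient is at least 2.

[10; 2, 2, 1, 2, 6, 1, 8]

Run the Euclidean algorithm, recording each quotient:
12933 ÷ 1241 → quotient 10, remainder 523
1241 ÷ 523 → quotient 2, remainder 195
523 ÷ 195 → quotient 2, remainder 133
195 ÷ 133 → quotient 1, remainder 62
133 ÷ 62 → quotient 2, remainder 9
62 ÷ 9 → quotient 6, remainder 8
9 ÷ 8 → quotient 1, remainder 1
8 ÷ 1 → quotient 8, remainder 0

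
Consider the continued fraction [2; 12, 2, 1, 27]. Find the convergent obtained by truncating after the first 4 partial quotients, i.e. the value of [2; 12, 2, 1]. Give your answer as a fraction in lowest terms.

77/37

Work from the innermost term outward:
Start with 1.
2 + 1/(1/1) = 2 + 1/1 = 3/1
12 + 1/(3/1) = 12 + 1/3 = 37/3
2 + 1/(37/3) = 2 + 3/37 = 77/37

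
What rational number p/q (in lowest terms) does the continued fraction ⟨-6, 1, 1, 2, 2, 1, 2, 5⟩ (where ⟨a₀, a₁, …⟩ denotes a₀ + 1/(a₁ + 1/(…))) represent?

-1337/247

Collapse the nested fraction from the inside out:
Start with 5.
2 + 1/(5/1) = 2 + 1/5 = 11/5
1 + 1/(11/5) = 1 + 5/11 = 16/11
2 + 1/(16/11) = 2 + 11/16 = 43/16
2 + 1/(43/16) = 2 + 16/43 = 102/43
1 + 1/(102/43) = 1 + 43/102 = 145/102
1 + 1/(145/102) = 1 + 102/145 = 247/145
-6 + 1/(247/145) = -6 + 145/247 = -1337/247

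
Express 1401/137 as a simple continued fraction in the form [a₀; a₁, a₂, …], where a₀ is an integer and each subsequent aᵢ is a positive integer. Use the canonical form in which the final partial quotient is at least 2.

[10; 4, 2, 2, 1, 1, 2]

Apply division with remainder until the remainder is 0:
1401 = 10·137 + 31, so a_0 = 10
137 = 4·31 + 13, so a_1 = 4
31 = 2·13 + 5, so a_2 = 2
13 = 2·5 + 3, so a_3 = 2
5 = 1·3 + 2, so a_4 = 1
3 = 1·2 + 1, so a_5 = 1
2 = 2·1 + 0, so a_6 = 2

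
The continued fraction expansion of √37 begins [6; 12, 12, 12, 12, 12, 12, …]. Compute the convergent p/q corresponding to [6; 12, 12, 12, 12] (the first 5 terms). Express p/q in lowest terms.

Start with 12.
12 + 1/(12/1) = 12 + 1/12 = 145/12
12 + 1/(145/12) = 12 + 12/145 = 1752/145
12 + 1/(1752/145) = 12 + 145/1752 = 21169/1752
6 + 1/(21169/1752) = 6 + 1752/21169 = 128766/21169

128766/21169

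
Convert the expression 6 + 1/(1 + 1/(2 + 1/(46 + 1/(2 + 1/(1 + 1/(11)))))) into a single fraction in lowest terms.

32685/4901

Start with 11.
1 + 1/(11/1) = 1 + 1/11 = 12/11
2 + 1/(12/11) = 2 + 11/12 = 35/12
46 + 1/(35/12) = 46 + 12/35 = 1622/35
2 + 1/(1622/35) = 2 + 35/1622 = 3279/1622
1 + 1/(3279/1622) = 1 + 1622/3279 = 4901/3279
6 + 1/(4901/3279) = 6 + 3279/4901 = 32685/4901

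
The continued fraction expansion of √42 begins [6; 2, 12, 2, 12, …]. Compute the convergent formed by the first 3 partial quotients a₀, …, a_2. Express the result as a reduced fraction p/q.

a_0 = 6: 6/1
a_1 = 2: 13/2
a_2 = 12: 162/25

162/25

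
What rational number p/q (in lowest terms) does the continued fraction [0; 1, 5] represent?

Use the convergent recurrence hₖ = aₖ·hₖ₋₁ + hₖ₋₂ (and likewise for the denominators kₖ):
a_0 = 0: 0/1
a_1 = 1: 1/1
a_2 = 5: 5/6

5/6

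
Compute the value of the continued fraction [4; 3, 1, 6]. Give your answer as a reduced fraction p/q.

Use the convergent recurrence hₖ = aₖ·hₖ₋₁ + hₖ₋₂ (and likewise for the denominators kₖ):
a_0 = 4: 4/1
a_1 = 3: 13/3
a_2 = 1: 17/4
a_3 = 6: 115/27

115/27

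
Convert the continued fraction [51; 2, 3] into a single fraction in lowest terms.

Start with 3.
2 + 1/(3/1) = 2 + 1/3 = 7/3
51 + 1/(7/3) = 51 + 3/7 = 360/7

360/7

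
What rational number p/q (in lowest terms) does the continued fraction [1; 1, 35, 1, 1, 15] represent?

Build up convergents one term at a time:
a_0 = 1: 1/1
a_1 = 1: 2/1
a_2 = 35: 71/36
a_3 = 1: 73/37
a_4 = 1: 144/73
a_5 = 15: 2233/1132

2233/1132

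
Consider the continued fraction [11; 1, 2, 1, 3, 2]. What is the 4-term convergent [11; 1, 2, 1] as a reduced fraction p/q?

47/4

Collapse the nested fraction from the inside out:
Start with 1.
2 + 1/(1/1) = 2 + 1/1 = 3/1
1 + 1/(3/1) = 1 + 1/3 = 4/3
11 + 1/(4/3) = 11 + 3/4 = 47/4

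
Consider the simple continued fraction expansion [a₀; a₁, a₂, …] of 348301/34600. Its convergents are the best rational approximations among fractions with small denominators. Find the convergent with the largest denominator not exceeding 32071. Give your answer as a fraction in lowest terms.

List convergents until the denominator exceeds the bound:
a_0 = 10: 10/1  (≤ bound)
a_1 = 15: 151/15  (≤ bound)
a_2 = 27: 4087/406  (≤ bound)
a_3 = 14: 57369/5699  (≤ bound)
a_4 = 6: 348301/34600  (> 32071, stop)

57369/5699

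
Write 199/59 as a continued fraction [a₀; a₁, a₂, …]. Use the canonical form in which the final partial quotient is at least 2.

[3; 2, 1, 2, 7]

Run the Euclidean algorithm, recording each quotient:
199 ÷ 59 → quotient 3, remainder 22
59 ÷ 22 → quotient 2, remainder 15
22 ÷ 15 → quotient 1, remainder 7
15 ÷ 7 → quotient 2, remainder 1
7 ÷ 1 → quotient 7, remainder 0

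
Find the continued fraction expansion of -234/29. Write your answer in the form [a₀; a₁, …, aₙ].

[-9; 1, 13, 2]

-234 = -9·29 + 27, so a_0 = -9
29 = 1·27 + 2, so a_1 = 1
27 = 13·2 + 1, so a_2 = 13
2 = 2·1 + 0, so a_3 = 2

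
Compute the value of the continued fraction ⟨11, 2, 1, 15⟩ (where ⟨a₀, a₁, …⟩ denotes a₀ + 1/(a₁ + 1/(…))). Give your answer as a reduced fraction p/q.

Work from the innermost term outward:
Start with 15.
1 + 1/(15/1) = 1 + 1/15 = 16/15
2 + 1/(16/15) = 2 + 15/16 = 47/16
11 + 1/(47/16) = 11 + 16/47 = 533/47

533/47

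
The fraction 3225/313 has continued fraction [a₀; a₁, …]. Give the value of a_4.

1

Repeatedly divide and take the remainder:
3225 = 10·313 + 95, so a_0 = 10
313 = 3·95 + 28, so a_1 = 3
95 = 3·28 + 11, so a_2 = 3
28 = 2·11 + 6, so a_3 = 2
11 = 1·6 + 5, so a_4 = 1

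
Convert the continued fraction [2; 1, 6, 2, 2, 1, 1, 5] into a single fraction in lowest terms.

1424/497

Use the convergent recurrence hₖ = aₖ·hₖ₋₁ + hₖ₋₂ (and likewise for the denominators kₖ):
a_0 = 2: 2/1
a_1 = 1: 3/1
a_2 = 6: 20/7
a_3 = 2: 43/15
a_4 = 2: 106/37
a_5 = 1: 149/52
a_6 = 1: 255/89
a_7 = 5: 1424/497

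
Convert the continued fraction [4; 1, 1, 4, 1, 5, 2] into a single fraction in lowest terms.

Start with 2.
5 + 1/(2/1) = 5 + 1/2 = 11/2
1 + 1/(11/2) = 1 + 2/11 = 13/11
4 + 1/(13/11) = 4 + 11/13 = 63/13
1 + 1/(63/13) = 1 + 13/63 = 76/63
1 + 1/(76/63) = 1 + 63/76 = 139/76
4 + 1/(139/76) = 4 + 76/139 = 632/139

632/139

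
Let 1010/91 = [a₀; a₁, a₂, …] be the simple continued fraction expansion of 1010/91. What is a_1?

⌊1010/91⌋ = 11, remainder 9
⌊91/9⌋ = 10, remainder 1

10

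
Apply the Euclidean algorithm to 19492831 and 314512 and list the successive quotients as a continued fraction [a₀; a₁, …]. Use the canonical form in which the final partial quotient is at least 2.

[61; 1, 44, 2, 58, 11, 1, 4]

⌊19492831/314512⌋ = 61, remainder 307599
⌊314512/307599⌋ = 1, remainder 6913
⌊307599/6913⌋ = 44, remainder 3427
⌊6913/3427⌋ = 2, remainder 59
⌊3427/59⌋ = 58, remainder 5
⌊59/5⌋ = 11, remainder 4
⌊5/4⌋ = 1, remainder 1
⌊4/1⌋ = 4, remainder 0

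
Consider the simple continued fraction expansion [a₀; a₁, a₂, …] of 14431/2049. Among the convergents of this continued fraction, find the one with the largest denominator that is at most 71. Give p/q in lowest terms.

493/70

List convergents until the denominator exceeds the bound:
a_0 = 7: 7/1  (≤ bound)
a_1 = 23: 162/23  (≤ bound)
a_2 = 3: 493/70  (≤ bound)
a_3 = 1: 655/93  (> 71, stop)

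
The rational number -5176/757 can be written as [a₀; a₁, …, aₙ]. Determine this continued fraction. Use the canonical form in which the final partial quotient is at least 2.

-5176 ÷ 757 → quotient -7, remainder 123
757 ÷ 123 → quotient 6, remainder 19
123 ÷ 19 → quotient 6, remainder 9
19 ÷ 9 → quotient 2, remainder 1
9 ÷ 1 → quotient 9, remainder 0

[-7; 6, 6, 2, 9]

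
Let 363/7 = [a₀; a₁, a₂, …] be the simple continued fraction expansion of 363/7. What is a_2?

Run the Euclidean algorithm, recording each quotient:
⌊363/7⌋ = 51, remainder 6
⌊7/6⌋ = 1, remainder 1
⌊6/1⌋ = 6, remainder 0

6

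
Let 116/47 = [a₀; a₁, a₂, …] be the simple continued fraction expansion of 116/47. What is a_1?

2

⌊116/47⌋ = 2, remainder 22
⌊47/22⌋ = 2, remainder 3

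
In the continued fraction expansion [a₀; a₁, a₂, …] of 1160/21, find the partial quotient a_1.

4

1160 = 55·21 + 5, so a_0 = 55
21 = 4·5 + 1, so a_1 = 4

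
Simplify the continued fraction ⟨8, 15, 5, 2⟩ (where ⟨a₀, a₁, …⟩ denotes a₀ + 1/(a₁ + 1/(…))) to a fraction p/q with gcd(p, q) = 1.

1347/167

Work from the innermost term outward:
Start with 2.
5 + 1/(2/1) = 5 + 1/2 = 11/2
15 + 1/(11/2) = 15 + 2/11 = 167/11
8 + 1/(167/11) = 8 + 11/167 = 1347/167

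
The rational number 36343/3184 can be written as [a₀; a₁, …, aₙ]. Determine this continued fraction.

[11; 2, 2, 2, 2, 2, 7, 6]

36343 = 11·3184 + 1319, so a_0 = 11
3184 = 2·1319 + 546, so a_1 = 2
1319 = 2·546 + 227, so a_2 = 2
546 = 2·227 + 92, so a_3 = 2
227 = 2·92 + 43, so a_4 = 2
92 = 2·43 + 6, so a_5 = 2
43 = 7·6 + 1, so a_6 = 7
6 = 6·1 + 0, so a_7 = 6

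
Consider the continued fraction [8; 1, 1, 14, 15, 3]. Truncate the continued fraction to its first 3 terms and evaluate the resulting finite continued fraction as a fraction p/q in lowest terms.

17/2

Start with 1.
1 + 1/(1/1) = 1 + 1/1 = 2/1
8 + 1/(2/1) = 8 + 1/2 = 17/2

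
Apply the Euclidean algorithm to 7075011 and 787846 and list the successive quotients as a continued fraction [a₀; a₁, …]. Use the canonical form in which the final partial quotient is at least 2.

Run the Euclidean algorithm, recording each quotient:
7075011 = 8·787846 + 772243, so a_0 = 8
787846 = 1·772243 + 15603, so a_1 = 1
772243 = 49·15603 + 7696, so a_2 = 49
15603 = 2·7696 + 211, so a_3 = 2
7696 = 36·211 + 100, so a_4 = 36
211 = 2·100 + 11, so a_5 = 2
100 = 9·11 + 1, so a_6 = 9
11 = 11·1 + 0, so a_7 = 11

[8; 1, 49, 2, 36, 2, 9, 11]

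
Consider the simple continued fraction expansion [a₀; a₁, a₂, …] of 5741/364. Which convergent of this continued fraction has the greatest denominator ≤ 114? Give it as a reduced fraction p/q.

a_0 = 15: 15/1  (≤ bound)
a_1 = 1: 16/1  (≤ bound)
a_2 = 3: 63/4  (≤ bound)
a_3 = 2: 142/9  (≤ bound)
a_4 = 1: 205/13  (≤ bound)
a_5 = 1: 347/22  (≤ bound)
a_6 = 2: 899/57  (≤ bound)
a_7 = 6: 5741/364  (> 114, stop)

899/57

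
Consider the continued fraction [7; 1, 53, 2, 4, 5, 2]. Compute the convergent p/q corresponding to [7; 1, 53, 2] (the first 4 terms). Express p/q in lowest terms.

870/109

Compute successive convergents:
a_0 = 7: 7/1
a_1 = 1: 8/1
a_2 = 53: 431/54
a_3 = 2: 870/109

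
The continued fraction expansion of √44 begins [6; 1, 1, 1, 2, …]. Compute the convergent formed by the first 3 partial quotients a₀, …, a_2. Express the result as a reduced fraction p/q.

Compute successive convergents:
a_0 = 6: 6/1
a_1 = 1: 7/1
a_2 = 1: 13/2

13/2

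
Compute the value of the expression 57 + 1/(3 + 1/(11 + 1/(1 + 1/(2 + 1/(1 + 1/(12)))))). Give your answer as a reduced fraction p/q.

105935/1848

Work from the innermost term outward:
Start with 12.
1 + 1/(12/1) = 1 + 1/12 = 13/12
2 + 1/(13/12) = 2 + 12/13 = 38/13
1 + 1/(38/13) = 1 + 13/38 = 51/38
11 + 1/(51/38) = 11 + 38/51 = 599/51
3 + 1/(599/51) = 3 + 51/599 = 1848/599
57 + 1/(1848/599) = 57 + 599/1848 = 105935/1848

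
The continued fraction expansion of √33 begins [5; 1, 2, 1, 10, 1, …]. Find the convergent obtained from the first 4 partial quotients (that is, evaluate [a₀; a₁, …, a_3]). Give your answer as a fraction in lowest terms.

a_0 = 5: 5/1
a_1 = 1: 6/1
a_2 = 2: 17/3
a_3 = 1: 23/4

23/4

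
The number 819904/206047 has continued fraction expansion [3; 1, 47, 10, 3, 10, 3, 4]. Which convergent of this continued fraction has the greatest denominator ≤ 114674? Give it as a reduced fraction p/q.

189665/47664

List convergents until the denominator exceeds the bound:
a_0 = 3: 3/1  (≤ bound)
a_1 = 1: 4/1  (≤ bound)
a_2 = 47: 191/48  (≤ bound)
a_3 = 10: 1914/481  (≤ bound)
a_4 = 3: 5933/1491  (≤ bound)
a_5 = 10: 61244/15391  (≤ bound)
a_6 = 3: 189665/47664  (≤ bound)
a_7 = 4: 819904/206047  (> 114674, stop)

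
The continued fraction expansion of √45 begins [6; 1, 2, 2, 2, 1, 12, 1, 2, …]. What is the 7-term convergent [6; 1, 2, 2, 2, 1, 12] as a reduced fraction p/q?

2046/305

a_0 = 6: 6/1
a_1 = 1: 7/1
a_2 = 2: 20/3
a_3 = 2: 47/7
a_4 = 2: 114/17
a_5 = 1: 161/24
a_6 = 12: 2046/305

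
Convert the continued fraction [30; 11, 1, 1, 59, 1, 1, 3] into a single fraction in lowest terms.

Start with 3.
1 + 1/(3/1) = 1 + 1/3 = 4/3
1 + 1/(4/3) = 1 + 3/4 = 7/4
59 + 1/(7/4) = 59 + 4/7 = 417/7
1 + 1/(417/7) = 1 + 7/417 = 424/417
1 + 1/(424/417) = 1 + 417/424 = 841/424
11 + 1/(841/424) = 11 + 424/841 = 9675/841
30 + 1/(9675/841) = 30 + 841/9675 = 291091/9675

291091/9675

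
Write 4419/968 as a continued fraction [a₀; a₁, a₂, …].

[4; 1, 1, 3, 2, 1, 13, 3]

4419 = 4·968 + 547, so a_0 = 4
968 = 1·547 + 421, so a_1 = 1
547 = 1·421 + 126, so a_2 = 1
421 = 3·126 + 43, so a_3 = 3
126 = 2·43 + 40, so a_4 = 2
43 = 1·40 + 3, so a_5 = 1
40 = 13·3 + 1, so a_6 = 13
3 = 3·1 + 0, so a_7 = 3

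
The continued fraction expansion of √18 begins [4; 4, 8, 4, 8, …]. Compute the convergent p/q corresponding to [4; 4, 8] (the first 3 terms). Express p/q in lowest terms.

Compute successive convergents:
a_0 = 4: 4/1
a_1 = 4: 17/4
a_2 = 8: 140/33

140/33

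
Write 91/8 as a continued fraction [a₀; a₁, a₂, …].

Run the Euclidean algorithm, recording each quotient:
⌊91/8⌋ = 11, remainder 3
⌊8/3⌋ = 2, remainder 2
⌊3/2⌋ = 1, remainder 1
⌊2/1⌋ = 2, remainder 0

[11; 2, 1, 2]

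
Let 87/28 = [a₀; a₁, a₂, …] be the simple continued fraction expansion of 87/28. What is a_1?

Apply division with remainder until the remainder is 0:
⌊87/28⌋ = 3, remainder 3
⌊28/3⌋ = 9, remainder 1

9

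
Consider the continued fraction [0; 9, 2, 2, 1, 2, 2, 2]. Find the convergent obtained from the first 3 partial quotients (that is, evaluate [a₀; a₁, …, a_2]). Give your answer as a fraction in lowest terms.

a_0 = 0: 0/1
a_1 = 9: 1/9
a_2 = 2: 2/19

2/19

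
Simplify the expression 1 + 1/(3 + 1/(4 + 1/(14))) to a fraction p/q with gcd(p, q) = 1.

242/185

Starting at the tail and folding back:
Start with 14.
4 + 1/(14/1) = 4 + 1/14 = 57/14
3 + 1/(57/14) = 3 + 14/57 = 185/57
1 + 1/(185/57) = 1 + 57/185 = 242/185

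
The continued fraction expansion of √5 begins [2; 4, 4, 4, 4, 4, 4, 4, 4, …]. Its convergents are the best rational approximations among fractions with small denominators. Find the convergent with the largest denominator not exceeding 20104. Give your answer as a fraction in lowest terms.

12238/5473

List convergents until the denominator exceeds the bound:
a_0 = 2: 2/1  (≤ bound)
a_1 = 4: 9/4  (≤ bound)
a_2 = 4: 38/17  (≤ bound)
a_3 = 4: 161/72  (≤ bound)
a_4 = 4: 682/305  (≤ bound)
a_5 = 4: 2889/1292  (≤ bound)
a_6 = 4: 12238/5473  (≤ bound)
a_7 = 4: 51841/23184  (> 20104, stop)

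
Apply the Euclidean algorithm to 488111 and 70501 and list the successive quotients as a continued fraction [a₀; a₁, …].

488111 ÷ 70501 → quotient 6, remainder 65105
70501 ÷ 65105 → quotient 1, remainder 5396
65105 ÷ 5396 → quotient 12, remainder 353
5396 ÷ 353 → quotient 15, remainder 101
353 ÷ 101 → quotient 3, remainder 50
101 ÷ 50 → quotient 2, remainder 1
50 ÷ 1 → quotient 50, remainder 0

[6; 1, 12, 15, 3, 2, 50]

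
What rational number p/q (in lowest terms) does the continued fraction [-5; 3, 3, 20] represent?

Start with 20.
3 + 1/(20/1) = 3 + 1/20 = 61/20
3 + 1/(61/20) = 3 + 20/61 = 203/61
-5 + 1/(203/61) = -5 + 61/203 = -954/203

-954/203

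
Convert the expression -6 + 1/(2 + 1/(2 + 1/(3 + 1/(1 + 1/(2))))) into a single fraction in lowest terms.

Use the convergent recurrence hₖ = aₖ·hₖ₋₁ + hₖ₋₂ (and likewise for the denominators kₖ):
a_0 = -6: -6/1
a_1 = 2: -11/2
a_2 = 2: -28/5
a_3 = 3: -95/17
a_4 = 1: -123/22
a_5 = 2: -341/61

-341/61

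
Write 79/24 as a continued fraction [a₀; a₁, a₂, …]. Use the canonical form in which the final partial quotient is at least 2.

⌊79/24⌋ = 3, remainder 7
⌊24/7⌋ = 3, remainder 3
⌊7/3⌋ = 2, remainder 1
⌊3/1⌋ = 3, remainder 0

[3; 3, 2, 3]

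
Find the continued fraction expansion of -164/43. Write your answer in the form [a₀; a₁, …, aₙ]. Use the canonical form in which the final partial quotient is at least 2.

[-4; 5, 2, 1, 2]

⌊-164/43⌋ = -4, remainder 8
⌊43/8⌋ = 5, remainder 3
⌊8/3⌋ = 2, remainder 2
⌊3/2⌋ = 1, remainder 1
⌊2/1⌋ = 2, remainder 0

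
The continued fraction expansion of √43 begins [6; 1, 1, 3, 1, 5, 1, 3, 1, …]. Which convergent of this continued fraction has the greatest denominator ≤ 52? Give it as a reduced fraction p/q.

List convergents until the denominator exceeds the bound:
a_0 = 6: 6/1  (≤ bound)
a_1 = 1: 7/1  (≤ bound)
a_2 = 1: 13/2  (≤ bound)
a_3 = 3: 46/7  (≤ bound)
a_4 = 1: 59/9  (≤ bound)
a_5 = 5: 341/52  (≤ bound)
a_6 = 1: 400/61  (> 52, stop)

341/52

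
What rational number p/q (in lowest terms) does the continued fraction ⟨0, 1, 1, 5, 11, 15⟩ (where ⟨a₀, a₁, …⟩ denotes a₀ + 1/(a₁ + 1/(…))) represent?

Start with 15.
11 + 1/(15/1) = 11 + 1/15 = 166/15
5 + 1/(166/15) = 5 + 15/166 = 845/166
1 + 1/(845/166) = 1 + 166/845 = 1011/845
1 + 1/(1011/845) = 1 + 845/1011 = 1856/1011
0 + 1/(1856/1011) = 0 + 1011/1856 = 1011/1856

1011/1856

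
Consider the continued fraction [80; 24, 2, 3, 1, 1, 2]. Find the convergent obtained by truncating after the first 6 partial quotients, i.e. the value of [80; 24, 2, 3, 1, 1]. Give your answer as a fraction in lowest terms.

Use the convergent recurrence hₖ = aₖ·hₖ₋₁ + hₖ₋₂ (and likewise for the denominators kₖ):
a_0 = 80: 80/1
a_1 = 24: 1921/24
a_2 = 2: 3922/49
a_3 = 3: 13687/171
a_4 = 1: 17609/220
a_5 = 1: 31296/391

31296/391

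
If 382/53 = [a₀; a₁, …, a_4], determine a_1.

4

382 = 7·53 + 11, so a_0 = 7
53 = 4·11 + 9, so a_1 = 4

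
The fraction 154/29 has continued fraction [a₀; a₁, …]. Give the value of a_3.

154 ÷ 29 → quotient 5, remainder 9
29 ÷ 9 → quotient 3, remainder 2
9 ÷ 2 → quotient 4, remainder 1
2 ÷ 1 → quotient 2, remainder 0

2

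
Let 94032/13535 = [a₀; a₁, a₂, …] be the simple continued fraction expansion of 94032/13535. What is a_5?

94032 = 6·13535 + 12822, so a_0 = 6
13535 = 1·12822 + 713, so a_1 = 1
12822 = 17·713 + 701, so a_2 = 17
713 = 1·701 + 12, so a_3 = 1
701 = 58·12 + 5, so a_4 = 58
12 = 2·5 + 2, so a_5 = 2

2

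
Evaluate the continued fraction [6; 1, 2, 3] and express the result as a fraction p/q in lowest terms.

Build up convergents one term at a time:
a_0 = 6: 6/1
a_1 = 1: 7/1
a_2 = 2: 20/3
a_3 = 3: 67/10

67/10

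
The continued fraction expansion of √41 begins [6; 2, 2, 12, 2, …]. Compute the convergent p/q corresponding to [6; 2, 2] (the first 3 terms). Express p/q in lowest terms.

a_0 = 6: 6/1
a_1 = 2: 13/2
a_2 = 2: 32/5

32/5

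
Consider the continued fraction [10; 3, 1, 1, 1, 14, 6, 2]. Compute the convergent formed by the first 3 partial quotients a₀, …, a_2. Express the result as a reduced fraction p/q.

a_0 = 10: 10/1
a_1 = 3: 31/3
a_2 = 1: 41/4

41/4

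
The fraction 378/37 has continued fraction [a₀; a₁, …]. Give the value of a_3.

378 ÷ 37 → quotient 10, remainder 8
37 ÷ 8 → quotient 4, remainder 5
8 ÷ 5 → quotient 1, remainder 3
5 ÷ 3 → quotient 1, remainder 2

1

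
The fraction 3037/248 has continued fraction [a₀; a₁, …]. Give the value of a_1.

4

Repeatedly divide and take the remainder:
3037 = 12·248 + 61, so a_0 = 12
248 = 4·61 + 4, so a_1 = 4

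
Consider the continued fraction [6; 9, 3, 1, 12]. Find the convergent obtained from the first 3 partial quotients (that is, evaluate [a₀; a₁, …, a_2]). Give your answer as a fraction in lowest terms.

a_0 = 6: 6/1
a_1 = 9: 55/9
a_2 = 3: 171/28

171/28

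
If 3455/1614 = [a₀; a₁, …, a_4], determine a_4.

Run the Euclidean algorithm, recording each quotient:
3455 ÷ 1614 → quotient 2, remainder 227
1614 ÷ 227 → quotient 7, remainder 25
227 ÷ 25 → quotient 9, remainder 2
25 ÷ 2 → quotient 12, remainder 1
2 ÷ 1 → quotient 2, remainder 0

2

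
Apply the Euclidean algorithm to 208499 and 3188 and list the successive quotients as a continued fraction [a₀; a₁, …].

208499 ÷ 3188 → quotient 65, remainder 1279
3188 ÷ 1279 → quotient 2, remainder 630
1279 ÷ 630 → quotient 2, remainder 19
630 ÷ 19 → quotient 33, remainder 3
19 ÷ 3 → quotient 6, remainder 1
3 ÷ 1 → quotient 3, remainder 0

[65; 2, 2, 33, 6, 3]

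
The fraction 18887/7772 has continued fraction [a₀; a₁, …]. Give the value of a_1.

2

Run the Euclidean algorithm, recording each quotient:
⌊18887/7772⌋ = 2, remainder 3343
⌊7772/3343⌋ = 2, remainder 1086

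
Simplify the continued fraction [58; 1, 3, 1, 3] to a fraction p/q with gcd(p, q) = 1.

1117/19

Collapse the nested fraction from the inside out:
Start with 3.
1 + 1/(3/1) = 1 + 1/3 = 4/3
3 + 1/(4/3) = 3 + 3/4 = 15/4
1 + 1/(15/4) = 1 + 4/15 = 19/15
58 + 1/(19/15) = 58 + 15/19 = 1117/19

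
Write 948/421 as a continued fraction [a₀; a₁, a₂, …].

⌊948/421⌋ = 2, remainder 106
⌊421/106⌋ = 3, remainder 103
⌊106/103⌋ = 1, remainder 3
⌊103/3⌋ = 34, remainder 1
⌊3/1⌋ = 3, remainder 0

[2; 3, 1, 34, 3]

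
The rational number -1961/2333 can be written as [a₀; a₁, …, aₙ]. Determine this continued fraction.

[-1; 6, 3, 1, 2, 6, 2, 2]

⌊-1961/2333⌋ = -1, remainder 372
⌊2333/372⌋ = 6, remainder 101
⌊372/101⌋ = 3, remainder 69
⌊101/69⌋ = 1, remainder 32
⌊69/32⌋ = 2, remainder 5
⌊32/5⌋ = 6, remainder 2
⌊5/2⌋ = 2, remainder 1
⌊2/1⌋ = 2, remainder 0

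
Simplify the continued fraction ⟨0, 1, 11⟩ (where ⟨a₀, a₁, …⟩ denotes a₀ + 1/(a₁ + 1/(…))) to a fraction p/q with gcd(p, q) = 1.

Use the convergent recurrence hₖ = aₖ·hₖ₋₁ + hₖ₋₂ (and likewise for the denominators kₖ):
a_0 = 0: 0/1
a_1 = 1: 1/1
a_2 = 11: 11/12

11/12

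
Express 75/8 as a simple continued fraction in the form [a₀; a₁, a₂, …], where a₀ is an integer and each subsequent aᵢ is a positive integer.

[9; 2, 1, 2]

75 = 9·8 + 3, so a_0 = 9
8 = 2·3 + 2, so a_1 = 2
3 = 1·2 + 1, so a_2 = 1
2 = 2·1 + 0, so a_3 = 2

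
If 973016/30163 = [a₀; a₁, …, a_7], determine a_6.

11

⌊973016/30163⌋ = 32, remainder 7800
⌊30163/7800⌋ = 3, remainder 6763
⌊7800/6763⌋ = 1, remainder 1037
⌊6763/1037⌋ = 6, remainder 541
⌊1037/541⌋ = 1, remainder 496
⌊541/496⌋ = 1, remainder 45
⌊496/45⌋ = 11, remainder 1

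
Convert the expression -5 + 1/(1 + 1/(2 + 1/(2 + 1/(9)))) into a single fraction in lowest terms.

-283/66

Build up convergents one term at a time:
a_0 = -5: -5/1
a_1 = 1: -4/1
a_2 = 2: -13/3
a_3 = 2: -30/7
a_4 = 9: -283/66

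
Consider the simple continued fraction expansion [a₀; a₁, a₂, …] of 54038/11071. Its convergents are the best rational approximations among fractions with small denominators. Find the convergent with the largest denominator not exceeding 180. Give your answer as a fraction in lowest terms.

205/42

List convergents until the denominator exceeds the bound:
a_0 = 4: 4/1  (≤ bound)
a_1 = 1: 5/1  (≤ bound)
a_2 = 7: 39/8  (≤ bound)
a_3 = 2: 83/17  (≤ bound)
a_4 = 2: 205/42  (≤ bound)
a_5 = 6: 1313/269  (> 180, stop)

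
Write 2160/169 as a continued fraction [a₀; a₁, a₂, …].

[12; 1, 3, 1, 1, 3, 5]

Repeatedly divide and take the remainder:
⌊2160/169⌋ = 12, remainder 132
⌊169/132⌋ = 1, remainder 37
⌊132/37⌋ = 3, remainder 21
⌊37/21⌋ = 1, remainder 16
⌊21/16⌋ = 1, remainder 5
⌊16/5⌋ = 3, remainder 1
⌊5/1⌋ = 5, remainder 0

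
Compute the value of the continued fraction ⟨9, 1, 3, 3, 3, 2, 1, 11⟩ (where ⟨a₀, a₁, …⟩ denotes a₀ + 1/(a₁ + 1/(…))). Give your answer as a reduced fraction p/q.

16224/1661

a_0 = 9: 9/1
a_1 = 1: 10/1
a_2 = 3: 39/4
a_3 = 3: 127/13
a_4 = 3: 420/43
a_5 = 2: 967/99
a_6 = 1: 1387/142
a_7 = 11: 16224/1661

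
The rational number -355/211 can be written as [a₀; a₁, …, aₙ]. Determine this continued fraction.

[-2; 3, 6, 1, 2, 3]

-355 = -2·211 + 67, so a_0 = -2
211 = 3·67 + 10, so a_1 = 3
67 = 6·10 + 7, so a_2 = 6
10 = 1·7 + 3, so a_3 = 1
7 = 2·3 + 1, so a_4 = 2
3 = 3·1 + 0, so a_5 = 3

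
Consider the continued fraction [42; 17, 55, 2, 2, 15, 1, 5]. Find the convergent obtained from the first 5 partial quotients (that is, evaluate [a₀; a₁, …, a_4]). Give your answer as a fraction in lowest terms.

198265/4714

a_0 = 42: 42/1
a_1 = 17: 715/17
a_2 = 55: 39367/936
a_3 = 2: 79449/1889
a_4 = 2: 198265/4714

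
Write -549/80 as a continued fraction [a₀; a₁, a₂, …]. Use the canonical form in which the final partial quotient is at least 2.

Repeatedly divide and take the remainder:
-549 ÷ 80 → quotient -7, remainder 11
80 ÷ 11 → quotient 7, remainder 3
11 ÷ 3 → quotient 3, remainder 2
3 ÷ 2 → quotient 1, remainder 1
2 ÷ 1 → quotient 2, remainder 0

[-7; 7, 3, 1, 2]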